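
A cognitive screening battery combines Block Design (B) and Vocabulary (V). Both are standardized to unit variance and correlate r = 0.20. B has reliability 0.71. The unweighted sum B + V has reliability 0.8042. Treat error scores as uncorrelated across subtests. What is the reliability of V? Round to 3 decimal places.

0.820

Var(B+V) = 2 + 2·0.20 = 2.400.
True-score variance = ρ_B + ρ_V + 2·0.20, so 0.8042 = (0.71 + ρ_V + 0.40) / 2.400.
ρ_V = 0.8042·2.400 − 0.71 − 0.40 = 0.820.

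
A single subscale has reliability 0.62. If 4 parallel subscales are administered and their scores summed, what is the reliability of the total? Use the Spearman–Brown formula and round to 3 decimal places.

ρ_k = kρ / (1 + (k−1)ρ) = 4·0.62 / (1 + 3·0.62) = 2.480 / 2.860 = 0.867.

0.867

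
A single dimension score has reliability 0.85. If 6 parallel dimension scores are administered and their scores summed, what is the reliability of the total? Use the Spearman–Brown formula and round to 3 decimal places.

ρ_k = kρ / (1 + (k−1)ρ) = 6·0.85 / (1 + 5·0.85) = 5.100 / 5.250 = 0.971.

0.971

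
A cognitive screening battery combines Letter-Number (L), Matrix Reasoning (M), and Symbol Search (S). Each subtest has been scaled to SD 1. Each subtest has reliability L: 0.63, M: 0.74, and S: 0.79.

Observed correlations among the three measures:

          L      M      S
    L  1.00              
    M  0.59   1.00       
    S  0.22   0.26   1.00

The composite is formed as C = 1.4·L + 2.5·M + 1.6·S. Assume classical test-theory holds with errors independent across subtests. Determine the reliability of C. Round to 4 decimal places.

0.8393

Var(C) = 1.4² + 2.5² + 1.6² + 2·[3.5·0.59 + 2.24·0.22 + 4·0.26] = 10.77 + 7.1956 = 17.9656.
Under uncorrelated errors the observed covariances equal the true-score covariances, so only the own-variance terms attenuate.
True-score variance = [1.4²·0.63 + 2.5²·0.74 + 1.6²·0.79] + 7.1956 = 7.8822 + 7.1956 = 15.0778.
Reliability = 15.0778 / 17.9656 = 0.8393.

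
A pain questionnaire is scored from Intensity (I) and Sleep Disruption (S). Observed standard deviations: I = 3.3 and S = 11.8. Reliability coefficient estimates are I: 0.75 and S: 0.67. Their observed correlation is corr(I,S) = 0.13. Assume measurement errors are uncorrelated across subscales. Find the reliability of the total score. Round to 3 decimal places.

Var(I+S) = 3.3² + 11.8² + 2·[3.3·11.8·0.13] = 150.13 + 10.1244 = 160.254.
With uncorrelated errors the cross-covariances are all true-score covariance, so they carry over unchanged; only the diagonal terms shrink to ρᵢσᵢ².
True-score variance = [3.3²·0.75 + 11.8²·0.67] + 10.1244 = 101.458 + 10.1244 = 111.583.
Reliability = 111.583 / 160.254 = 0.696.

0.696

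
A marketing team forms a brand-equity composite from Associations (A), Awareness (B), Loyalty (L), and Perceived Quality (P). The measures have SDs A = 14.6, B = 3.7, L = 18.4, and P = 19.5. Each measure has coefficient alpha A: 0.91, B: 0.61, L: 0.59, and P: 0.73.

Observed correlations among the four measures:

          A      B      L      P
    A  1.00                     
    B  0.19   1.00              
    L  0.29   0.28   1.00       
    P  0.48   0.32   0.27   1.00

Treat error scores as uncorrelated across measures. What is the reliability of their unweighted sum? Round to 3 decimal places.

Var(A+B+L+P) = 14.6² + 3.7² + 18.4² + 19.5² + 2·[14.6·3.7·0.19 + 14.6·18.4·0.29 + 14.6·19.5·0.48 + 3.7·18.4·0.28 + 3.7·19.5·0.32 + 18.4·19.5·0.27] = 945.66 + 727.704 = 1673.36.
Because errors are independent across components, Cov(Tᵢ,Tⱼ) = Cov(Xᵢ,Xⱼ); the off-diagonal part of the true-score variance is the same as above.
True-score variance = [14.6²·0.91 + 3.7²·0.61 + 18.4²·0.59 + 19.5²·0.73] + 727.704 = 679.659 + 727.704 = 1407.36.
Reliability = 1407.36 / 1673.36 = 0.841.

0.841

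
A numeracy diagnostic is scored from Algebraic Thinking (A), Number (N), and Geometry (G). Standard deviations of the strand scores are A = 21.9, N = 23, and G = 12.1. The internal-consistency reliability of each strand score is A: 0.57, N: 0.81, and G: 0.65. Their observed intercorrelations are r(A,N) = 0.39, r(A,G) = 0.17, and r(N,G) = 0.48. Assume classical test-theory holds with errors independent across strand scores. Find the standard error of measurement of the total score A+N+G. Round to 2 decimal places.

18.92

Var(total) = 1155.02 + 750.151 = 1905.17.
True-score variance = 797.034 + 750.151 = 1547.18, so reliability = 0.8121.
Error variance = 1905.17 − 1547.18 = 357.986; SEM = √357.986 = 18.92.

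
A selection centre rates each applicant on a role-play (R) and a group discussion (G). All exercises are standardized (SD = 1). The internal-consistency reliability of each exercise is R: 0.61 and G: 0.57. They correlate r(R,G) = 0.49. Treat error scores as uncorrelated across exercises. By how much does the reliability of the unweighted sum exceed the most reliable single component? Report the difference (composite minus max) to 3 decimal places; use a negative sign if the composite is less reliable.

0.115

Var(sum) = 2 + 0.98 = 2.98; true-score variance = 1.18 + 0.98 = 2.16; composite reliability = 0.7248.
Max component reliability = 0.6100.
Difference = 0.7248 − 0.6100 = 0.115.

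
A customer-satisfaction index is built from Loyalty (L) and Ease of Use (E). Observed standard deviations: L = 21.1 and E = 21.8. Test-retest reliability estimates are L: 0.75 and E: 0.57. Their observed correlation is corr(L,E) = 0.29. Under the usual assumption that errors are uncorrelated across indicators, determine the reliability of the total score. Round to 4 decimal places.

0.7341

Var(L+E) = 21.1² + 21.8² + 2·[21.1·21.8·0.29] = 920.45 + 266.788 = 1187.24.
Because errors are independent across components, Cov(Tᵢ,Tⱼ) = Cov(Xᵢ,Xⱼ); the off-diagonal part of the true-score variance is the same as above.
True-score variance = [21.1²·0.75 + 21.8²·0.57] + 266.788 = 604.794 + 266.788 = 871.583.
Reliability = 871.583 / 1187.24 = 0.7341.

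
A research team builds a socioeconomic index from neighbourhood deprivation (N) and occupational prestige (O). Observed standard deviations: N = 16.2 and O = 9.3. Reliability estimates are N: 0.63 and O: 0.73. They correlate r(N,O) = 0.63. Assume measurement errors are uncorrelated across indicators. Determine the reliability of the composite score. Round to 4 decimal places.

0.7764

Var(N+O) = 16.2² + 9.3² + 2·[16.2·9.3·0.63] = 348.93 + 189.832 = 538.762.
Under uncorrelated errors the observed covariances equal the true-score covariances, so only the own-variance terms attenuate.
True-score variance = [16.2²·0.63 + 9.3²·0.73] + 189.832 = 228.475 + 189.832 = 418.307.
Reliability = 418.307 / 538.762 = 0.7764.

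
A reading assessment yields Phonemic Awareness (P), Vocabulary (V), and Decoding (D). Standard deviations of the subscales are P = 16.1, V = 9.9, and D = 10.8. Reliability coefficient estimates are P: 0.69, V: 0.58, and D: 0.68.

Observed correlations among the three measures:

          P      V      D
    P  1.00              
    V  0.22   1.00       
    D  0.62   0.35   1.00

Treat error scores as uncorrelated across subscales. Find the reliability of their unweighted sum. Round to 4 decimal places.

0.8096

Var(P+V+D) = 16.1² + 9.9² + 10.8² + 2·[16.1·9.9·0.22 + 16.1·10.8·0.62 + 9.9·10.8·0.35] = 473.86 + 360.587 = 834.447.
Because errors are independent across components, Cov(Tᵢ,Tⱼ) = Cov(Xᵢ,Xⱼ); the off-diagonal part of the true-score variance is the same as above.
True-score variance = [16.1²·0.69 + 9.9²·0.58 + 10.8²·0.68] + 360.587 = 315.016 + 360.587 = 675.603.
Reliability = 675.603 / 834.447 = 0.8096.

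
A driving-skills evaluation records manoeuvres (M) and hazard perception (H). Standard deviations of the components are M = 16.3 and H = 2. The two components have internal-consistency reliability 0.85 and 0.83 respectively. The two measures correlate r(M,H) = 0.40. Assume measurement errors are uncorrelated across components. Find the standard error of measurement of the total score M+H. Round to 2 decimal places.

Var(total) = 269.69 + 26.08 = 295.77.
True-score variance = 229.156 + 26.08 = 255.237, so reliability = 0.8630.
Error variance = 295.77 − 255.237 = 40.5335; SEM = √40.5335 = 6.37.

6.37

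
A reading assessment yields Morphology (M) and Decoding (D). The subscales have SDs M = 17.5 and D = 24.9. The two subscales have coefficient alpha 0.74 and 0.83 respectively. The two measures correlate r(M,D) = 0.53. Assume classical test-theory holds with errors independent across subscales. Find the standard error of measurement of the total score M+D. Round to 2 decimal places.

13.60

Var(total) = 926.26 + 461.895 = 1388.15.
True-score variance = 741.233 + 461.895 = 1203.13, so reliability = 0.8667.
Error variance = 1388.15 − 1203.13 = 185.027; SEM = √185.027 = 13.60.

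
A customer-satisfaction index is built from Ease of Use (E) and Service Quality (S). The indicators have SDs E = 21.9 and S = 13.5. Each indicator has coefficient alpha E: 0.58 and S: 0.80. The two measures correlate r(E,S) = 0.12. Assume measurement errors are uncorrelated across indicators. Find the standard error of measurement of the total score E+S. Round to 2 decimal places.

Var(total) = 661.86 + 70.956 = 732.816.
True-score variance = 423.974 + 70.956 = 494.93, so reliability = 0.6754.
Error variance = 732.816 − 494.93 = 237.886; SEM = √237.886 = 15.42.

15.42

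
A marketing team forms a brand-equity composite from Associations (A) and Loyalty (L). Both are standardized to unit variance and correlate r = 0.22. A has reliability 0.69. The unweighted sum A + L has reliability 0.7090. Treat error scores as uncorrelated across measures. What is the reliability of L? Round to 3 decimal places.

Var(A+L) = 2 + 2·0.22 = 2.440.
True-score variance = ρ_A + ρ_L + 2·0.22, so 0.7090 = (0.69 + ρ_L + 0.44) / 2.440.
ρ_L = 0.7090·2.440 − 0.69 − 0.44 = 0.600.

0.600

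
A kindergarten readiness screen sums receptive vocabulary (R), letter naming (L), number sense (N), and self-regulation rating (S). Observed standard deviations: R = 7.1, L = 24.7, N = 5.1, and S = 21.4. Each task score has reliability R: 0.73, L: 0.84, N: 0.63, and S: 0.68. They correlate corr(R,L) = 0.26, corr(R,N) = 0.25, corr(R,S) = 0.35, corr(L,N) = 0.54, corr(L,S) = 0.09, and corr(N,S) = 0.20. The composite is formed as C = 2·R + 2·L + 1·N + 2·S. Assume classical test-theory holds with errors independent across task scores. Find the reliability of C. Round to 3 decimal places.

0.828

Var(C) = 2²·7.1² + 2²·24.7² + 5.1² + 2²·21.4² + 2·[4·7.1·24.7·0.26 + 2·7.1·5.1·0.25 + 4·7.1·21.4·0.35 + 2·24.7·5.1·0.54 + 4·24.7·21.4·0.09 + 2·5.1·21.4·0.20] = 4499.85 + 1566.4 = 6066.25.
With uncorrelated errors the cross-covariances are all true-score covariance, so they carry over unchanged; only the diagonal terms shrink to ρᵢσᵢ².
True-score variance = [2²·7.1²·0.73 + 2²·24.7²·0.84 + 5.1²·0.63 + 2²·21.4²·0.68] + 1566.4 = 3459.14 + 1566.4 = 5025.53.
Reliability = 5025.53 / 6066.25 = 0.828.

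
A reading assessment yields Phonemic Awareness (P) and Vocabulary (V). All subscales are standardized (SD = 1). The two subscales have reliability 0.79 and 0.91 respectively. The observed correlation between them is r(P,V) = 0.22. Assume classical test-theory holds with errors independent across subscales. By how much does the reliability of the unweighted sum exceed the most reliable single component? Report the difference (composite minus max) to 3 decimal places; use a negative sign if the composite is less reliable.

-0.033

Var(sum) = 2 + 0.44 = 2.44; true-score variance = 1.7 + 0.44 = 2.14; composite reliability = 0.8770.
Max component reliability = 0.9100.
Difference = 0.8770 − 0.9100 = -0.033.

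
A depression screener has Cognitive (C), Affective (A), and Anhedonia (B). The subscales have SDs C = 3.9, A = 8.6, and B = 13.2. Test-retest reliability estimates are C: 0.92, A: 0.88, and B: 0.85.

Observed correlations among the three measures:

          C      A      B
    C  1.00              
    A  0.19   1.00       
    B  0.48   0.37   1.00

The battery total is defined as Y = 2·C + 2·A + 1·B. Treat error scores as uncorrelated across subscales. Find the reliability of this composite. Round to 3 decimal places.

Var(Y) = 2²·3.9² + 2²·8.6² + 13.2² + 2·[4·3.9·8.6·0.19 + 2·3.9·13.2·0.48 + 2·8.6·13.2·0.37] = 530.92 + 317.832 = 848.752.
With uncorrelated errors the cross-covariances are all true-score covariance, so they carry over unchanged; only the diagonal terms shrink to ρᵢσᵢ².
True-score variance = [2²·3.9²·0.92 + 2²·8.6²·0.88 + 13.2²·0.85] + 317.832 = 464.416 + 317.832 = 782.248.
Reliability = 782.248 / 848.752 = 0.922.

0.922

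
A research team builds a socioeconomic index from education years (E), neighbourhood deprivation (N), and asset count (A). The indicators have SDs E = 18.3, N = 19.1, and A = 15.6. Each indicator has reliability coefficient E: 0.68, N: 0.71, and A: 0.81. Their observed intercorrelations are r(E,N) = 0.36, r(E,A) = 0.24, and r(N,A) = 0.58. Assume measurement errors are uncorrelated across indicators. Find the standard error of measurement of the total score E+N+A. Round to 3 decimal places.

Var(total) = 943.06 + 734.326 = 1677.39.
True-score variance = 683.862 + 734.326 = 1418.19, so reliability = 0.8455.
Error variance = 1677.39 − 1418.19 = 259.198; SEM = √259.198 = 16.100.

16.100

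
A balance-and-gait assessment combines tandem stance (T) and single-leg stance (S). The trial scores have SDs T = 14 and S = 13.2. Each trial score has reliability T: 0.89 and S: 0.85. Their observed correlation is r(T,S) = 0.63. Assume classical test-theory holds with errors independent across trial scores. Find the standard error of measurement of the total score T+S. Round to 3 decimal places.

6.906

Var(total) = 370.24 + 232.848 = 603.088.
True-score variance = 322.544 + 232.848 = 555.392, so reliability = 0.9209.
Error variance = 603.088 − 555.392 = 47.696; SEM = √47.696 = 6.906.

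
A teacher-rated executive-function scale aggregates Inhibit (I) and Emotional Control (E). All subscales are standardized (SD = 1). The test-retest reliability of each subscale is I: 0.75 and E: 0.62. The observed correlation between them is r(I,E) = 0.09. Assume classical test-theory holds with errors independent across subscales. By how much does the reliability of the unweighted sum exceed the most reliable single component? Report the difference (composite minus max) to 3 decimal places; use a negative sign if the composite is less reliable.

-0.039

Var(sum) = 2 + 0.18 = 2.18; true-score variance = 1.37 + 0.18 = 1.55; composite reliability = 0.7110.
Max component reliability = 0.7500.
Difference = 0.7110 − 0.7500 = -0.039.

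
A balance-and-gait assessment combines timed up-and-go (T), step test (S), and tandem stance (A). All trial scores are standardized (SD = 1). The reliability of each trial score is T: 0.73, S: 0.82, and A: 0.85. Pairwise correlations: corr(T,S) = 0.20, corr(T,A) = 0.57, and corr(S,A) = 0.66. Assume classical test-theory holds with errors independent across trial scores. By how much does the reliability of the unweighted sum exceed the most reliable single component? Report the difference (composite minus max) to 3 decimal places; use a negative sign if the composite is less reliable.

Var(sum) = 3 + 2.86 = 5.86; true-score variance = 2.4 + 2.86 = 5.26; composite reliability = 0.8976.
Max component reliability = 0.8500.
Difference = 0.8976 − 0.8500 = 0.048.

0.048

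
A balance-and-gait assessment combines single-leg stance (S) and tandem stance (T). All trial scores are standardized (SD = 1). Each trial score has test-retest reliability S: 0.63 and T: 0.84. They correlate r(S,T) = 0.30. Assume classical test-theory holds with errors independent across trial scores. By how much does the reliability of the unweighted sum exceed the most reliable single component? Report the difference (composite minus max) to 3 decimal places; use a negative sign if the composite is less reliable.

Var(sum) = 2 + 0.6 = 2.6; true-score variance = 1.47 + 0.6 = 2.07; composite reliability = 0.7962.
Max component reliability = 0.8400.
Difference = 0.7962 − 0.8400 = -0.044.

-0.044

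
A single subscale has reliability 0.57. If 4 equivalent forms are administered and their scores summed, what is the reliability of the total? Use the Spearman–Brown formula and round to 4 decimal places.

0.8413

ρ_k = kρ / (1 + (k−1)ρ) = 4·0.57 / (1 + 3·0.57) = 2.280 / 2.710 = 0.8413.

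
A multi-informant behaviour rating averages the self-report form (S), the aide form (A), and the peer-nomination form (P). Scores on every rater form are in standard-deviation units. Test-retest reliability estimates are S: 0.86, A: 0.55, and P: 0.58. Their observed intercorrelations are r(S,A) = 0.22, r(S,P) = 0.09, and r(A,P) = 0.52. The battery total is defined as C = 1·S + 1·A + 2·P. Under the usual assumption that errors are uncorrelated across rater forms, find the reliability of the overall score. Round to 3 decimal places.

0.744

Var(C) = 1 + 1 + 2² + 2·[0.22 + 2·0.09 + 2·0.52] = 6 + 2.88 = 8.88.
With uncorrelated errors the cross-covariances are all true-score covariance, so they carry over unchanged; only the diagonal terms shrink to ρᵢσᵢ².
True-score variance = [0.86 + 0.55 + 2²·0.58] + 2.88 = 3.73 + 2.88 = 6.61.
Reliability = 6.61 / 8.88 = 0.744.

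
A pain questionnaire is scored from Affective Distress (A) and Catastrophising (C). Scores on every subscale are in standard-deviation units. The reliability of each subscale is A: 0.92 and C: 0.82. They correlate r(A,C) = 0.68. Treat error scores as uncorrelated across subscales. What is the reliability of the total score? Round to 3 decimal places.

Var(A+C) = 2 + 2·[0.68] = 2 + 1.36 = 3.36.
Under uncorrelated errors the observed covariances equal the true-score covariances, so only the own-variance terms attenuate.
True-score variance = [0.92 + 0.82] + 1.36 = 1.74 + 1.36 = 3.1.
Reliability = 3.1 / 3.36 = 0.923.

0.923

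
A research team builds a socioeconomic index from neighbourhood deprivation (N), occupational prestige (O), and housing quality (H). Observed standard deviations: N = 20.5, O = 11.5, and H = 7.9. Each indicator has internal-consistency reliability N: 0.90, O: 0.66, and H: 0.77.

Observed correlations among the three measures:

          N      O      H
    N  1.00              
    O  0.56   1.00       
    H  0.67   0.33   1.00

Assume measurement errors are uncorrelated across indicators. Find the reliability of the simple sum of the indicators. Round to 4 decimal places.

Var(N+O+H) = 20.5² + 11.5² + 7.9² + 2·[20.5·11.5·0.56 + 20.5·7.9·0.67 + 11.5·7.9·0.33] = 614.91 + 541.014 = 1155.92.
With uncorrelated errors the cross-covariances are all true-score covariance, so they carry over unchanged; only the diagonal terms shrink to ρᵢσᵢ².
True-score variance = [20.5²·0.90 + 11.5²·0.66 + 7.9²·0.77] + 541.014 = 513.566 + 541.014 = 1054.58.
Reliability = 1054.58 / 1155.92 = 0.9123.

0.9123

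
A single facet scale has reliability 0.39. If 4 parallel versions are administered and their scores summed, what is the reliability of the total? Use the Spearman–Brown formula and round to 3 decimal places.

ρ_k = kρ / (1 + (k−1)ρ) = 4·0.39 / (1 + 3·0.39) = 1.560 / 2.170 = 0.719.

0.719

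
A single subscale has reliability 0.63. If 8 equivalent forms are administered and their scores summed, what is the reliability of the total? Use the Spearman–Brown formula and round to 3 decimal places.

0.932

ρ_k = kρ / (1 + (k−1)ρ) = 8·0.63 / (1 + 7·0.63) = 5.040 / 5.410 = 0.932.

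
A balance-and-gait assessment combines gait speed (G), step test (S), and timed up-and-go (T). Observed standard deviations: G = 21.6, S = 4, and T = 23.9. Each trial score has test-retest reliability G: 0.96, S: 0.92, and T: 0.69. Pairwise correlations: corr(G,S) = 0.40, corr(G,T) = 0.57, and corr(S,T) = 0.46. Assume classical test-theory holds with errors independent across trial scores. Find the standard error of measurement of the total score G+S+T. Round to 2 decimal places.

Var(total) = 1053.77 + 745.586 = 1799.36.
True-score variance = 856.752 + 745.586 = 1602.34, so reliability = 0.8905.
Error variance = 1799.36 − 1602.34 = 197.017; SEM = √197.017 = 14.04.

14.04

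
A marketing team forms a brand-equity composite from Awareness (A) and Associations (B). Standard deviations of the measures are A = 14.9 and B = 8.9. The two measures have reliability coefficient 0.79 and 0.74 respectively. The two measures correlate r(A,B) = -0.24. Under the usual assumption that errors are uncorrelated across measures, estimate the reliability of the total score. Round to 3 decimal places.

0.717

Var(A+B) = 14.9² + 8.9² + 2·[14.9·8.9·(-0.24)] = 301.22 − 63.6528 = 237.567.
Because errors are independent across components, Cov(Tᵢ,Tⱼ) = Cov(Xᵢ,Xⱼ); the off-diagonal part of the true-score variance is the same as above.
True-score variance = [14.9²·0.79 + 8.9²·0.74] − 63.6528 = 234.003 − 63.6528 = 170.351.
Reliability = 170.351 / 237.567 = 0.717.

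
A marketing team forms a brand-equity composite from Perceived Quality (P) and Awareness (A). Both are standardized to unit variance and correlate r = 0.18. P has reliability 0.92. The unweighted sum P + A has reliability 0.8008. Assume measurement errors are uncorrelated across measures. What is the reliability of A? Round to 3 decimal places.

Var(P+A) = 2 + 2·0.18 = 2.360.
True-score variance = ρ_P + ρ_A + 2·0.18, so 0.8008 = (0.92 + ρ_A + 0.36) / 2.360.
ρ_A = 0.8008·2.360 − 0.92 − 0.36 = 0.610.

0.610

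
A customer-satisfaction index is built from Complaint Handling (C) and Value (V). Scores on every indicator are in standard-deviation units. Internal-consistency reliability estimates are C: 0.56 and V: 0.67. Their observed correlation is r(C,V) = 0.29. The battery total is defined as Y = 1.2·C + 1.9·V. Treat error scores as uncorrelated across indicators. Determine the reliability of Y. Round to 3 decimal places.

0.714

Var(Y) = 1.2² + 1.9² + 2·[2.28·0.29] = 5.05 + 1.3224 = 6.3724.
Because errors are independent across components, Cov(Tᵢ,Tⱼ) = Cov(Xᵢ,Xⱼ); the off-diagonal part of the true-score variance is the same as above.
True-score variance = [1.2²·0.56 + 1.9²·0.67] + 1.3224 = 3.2251 + 1.3224 = 4.5475.
Reliability = 4.5475 / 6.3724 = 0.714.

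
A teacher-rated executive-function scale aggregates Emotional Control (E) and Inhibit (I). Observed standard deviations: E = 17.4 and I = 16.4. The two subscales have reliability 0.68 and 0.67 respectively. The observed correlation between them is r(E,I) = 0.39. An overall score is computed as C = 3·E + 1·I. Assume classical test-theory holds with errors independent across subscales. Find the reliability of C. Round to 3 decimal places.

0.738

Var(C) = 3²·17.4² + 16.4² + 2·[3·17.4·16.4·0.39] = 2993.8 + 667.742 = 3661.54.
Under uncorrelated errors the observed covariances equal the true-score covariances, so only the own-variance terms attenuate.
True-score variance = [3²·17.4²·0.68 + 16.4²·0.67] + 667.742 = 2033.09 + 667.742 = 2700.84.
Reliability = 2700.84 / 3661.54 = 0.738.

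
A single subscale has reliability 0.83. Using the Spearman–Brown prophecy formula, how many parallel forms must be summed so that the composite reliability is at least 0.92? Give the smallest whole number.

k ≥ ρ*(1−ρ₁)/(ρ₁(1−ρ*)) = 0.92·0.17 / (0.83·0.08) = 2.355.
Smallest integer k = 3.

3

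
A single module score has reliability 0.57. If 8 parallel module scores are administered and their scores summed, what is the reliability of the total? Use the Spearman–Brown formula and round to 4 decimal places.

ρ_k = kρ / (1 + (k−1)ρ) = 8·0.57 / (1 + 7·0.57) = 4.560 / 4.990 = 0.9138.

0.9138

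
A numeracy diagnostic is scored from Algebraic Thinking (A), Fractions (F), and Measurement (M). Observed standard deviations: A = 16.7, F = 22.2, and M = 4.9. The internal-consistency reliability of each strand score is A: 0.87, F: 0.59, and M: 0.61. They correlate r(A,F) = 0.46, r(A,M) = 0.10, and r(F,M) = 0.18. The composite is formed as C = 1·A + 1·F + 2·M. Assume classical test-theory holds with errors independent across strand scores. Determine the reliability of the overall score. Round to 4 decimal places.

0.7911

Var(C) = 16.7² + 22.2² + 2²·4.9² + 2·[16.7·22.2·0.46 + 2·16.7·4.9·0.10 + 2·22.2·4.9·0.18] = 867.77 + 452.134 = 1319.9.
Under uncorrelated errors the observed covariances equal the true-score covariances, so only the own-variance terms attenuate.
True-score variance = [16.7²·0.87 + 22.2²·0.59 + 2²·4.9²·0.61] + 452.134 = 591.994 + 452.134 = 1044.13.
Reliability = 1044.13 / 1319.9 = 0.7911.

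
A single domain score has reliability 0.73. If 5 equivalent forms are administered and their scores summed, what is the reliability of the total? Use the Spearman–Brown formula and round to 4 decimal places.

0.9311

ρ_k = kρ / (1 + (k−1)ρ) = 5·0.73 / (1 + 4·0.73) = 3.650 / 3.920 = 0.9311.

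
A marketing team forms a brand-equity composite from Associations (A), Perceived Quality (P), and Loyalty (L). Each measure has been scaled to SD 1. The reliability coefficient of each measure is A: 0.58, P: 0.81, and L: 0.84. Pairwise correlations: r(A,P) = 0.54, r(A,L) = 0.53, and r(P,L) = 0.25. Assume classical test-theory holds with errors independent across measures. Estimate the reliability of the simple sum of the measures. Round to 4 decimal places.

0.8635

Var(A+P+L) = 3 + 2·[0.54 + 0.53 + 0.25] = 3 + 2.64 = 5.64.
With uncorrelated errors the cross-covariances are all true-score covariance, so they carry over unchanged; only the diagonal terms shrink to ρᵢσᵢ².
True-score variance = [0.58 + 0.81 + 0.84] + 2.64 = 2.23 + 2.64 = 4.87.
Reliability = 4.87 / 5.64 = 0.8635.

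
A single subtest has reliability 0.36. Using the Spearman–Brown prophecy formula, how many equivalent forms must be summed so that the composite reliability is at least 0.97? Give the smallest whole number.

k ≥ ρ*(1−ρ₁)/(ρ₁(1−ρ*)) = 0.97·0.64 / (0.36·0.03) = 57.481.
Smallest integer k = 58.

58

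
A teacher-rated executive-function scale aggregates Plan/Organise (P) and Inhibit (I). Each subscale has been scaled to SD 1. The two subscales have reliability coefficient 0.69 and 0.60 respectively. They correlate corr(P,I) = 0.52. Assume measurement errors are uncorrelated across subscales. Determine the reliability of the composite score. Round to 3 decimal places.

Var(P+I) = 2 + 2·[0.52] = 2 + 1.04 = 3.04.
Because errors are independent across components, Cov(Tᵢ,Tⱼ) = Cov(Xᵢ,Xⱼ); the off-diagonal part of the true-score variance is the same as above.
True-score variance = [0.69 + 0.60] + 1.04 = 1.29 + 1.04 = 2.33.
Reliability = 2.33 / 3.04 = 0.766.

0.766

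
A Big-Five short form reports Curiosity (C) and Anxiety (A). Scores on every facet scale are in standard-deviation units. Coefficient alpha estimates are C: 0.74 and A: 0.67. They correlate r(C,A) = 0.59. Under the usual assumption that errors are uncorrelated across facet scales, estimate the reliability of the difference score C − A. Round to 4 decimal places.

0.2805

Var(C−A) = 1 + 1 − 2·0.59 = 2 − 1.18 = 0.82.
Under uncorrelated errors the observed covariances equal the true-score covariances, so only the own-variance terms attenuate.
True-score variance = [0.74 + 0.67] − 1.18 = 1.41 − 1.18 = 0.23.
Reliability = 0.23 / 0.82 = 0.2805.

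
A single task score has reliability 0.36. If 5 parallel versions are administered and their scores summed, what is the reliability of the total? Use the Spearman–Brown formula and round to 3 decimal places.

ρ_k = kρ / (1 + (k−1)ρ) = 5·0.36 / (1 + 4·0.36) = 1.800 / 2.440 = 0.738.

0.738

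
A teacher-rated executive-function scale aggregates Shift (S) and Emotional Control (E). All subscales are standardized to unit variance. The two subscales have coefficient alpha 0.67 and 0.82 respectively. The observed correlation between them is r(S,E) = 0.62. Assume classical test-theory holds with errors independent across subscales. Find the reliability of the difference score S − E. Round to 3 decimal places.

Var(S−E) = 1 + 1 − 2·0.62 = 2 − 1.24 = 0.76.
With uncorrelated errors the cross-covariances are all true-score covariance, so they carry over unchanged; only the diagonal terms shrink to ρᵢσᵢ².
True-score variance = [0.67 + 0.82] − 1.24 = 1.49 − 1.24 = 0.25.
Reliability = 0.25 / 0.76 = 0.329.

0.329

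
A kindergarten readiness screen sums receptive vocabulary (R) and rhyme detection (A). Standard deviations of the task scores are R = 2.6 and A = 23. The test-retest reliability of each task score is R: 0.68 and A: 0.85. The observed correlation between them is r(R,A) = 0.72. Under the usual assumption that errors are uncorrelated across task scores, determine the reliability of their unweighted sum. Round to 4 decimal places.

0.8689

Var(R+A) = 2.6² + 23² + 2·[2.6·23·0.72] = 535.76 + 86.112 = 621.872.
With uncorrelated errors the cross-covariances are all true-score covariance, so they carry over unchanged; only the diagonal terms shrink to ρᵢσᵢ².
True-score variance = [2.6²·0.68 + 23²·0.85] + 86.112 = 454.247 + 86.112 = 540.359.
Reliability = 540.359 / 621.872 = 0.8689.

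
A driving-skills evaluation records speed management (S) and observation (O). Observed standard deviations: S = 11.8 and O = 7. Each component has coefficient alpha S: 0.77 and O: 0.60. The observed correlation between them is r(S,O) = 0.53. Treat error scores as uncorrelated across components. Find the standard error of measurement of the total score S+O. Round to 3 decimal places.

7.185

Var(total) = 188.24 + 87.556 = 275.796.
True-score variance = 136.615 + 87.556 = 224.171, so reliability = 0.8128.
Error variance = 275.796 − 224.171 = 51.6252; SEM = √51.6252 = 7.185.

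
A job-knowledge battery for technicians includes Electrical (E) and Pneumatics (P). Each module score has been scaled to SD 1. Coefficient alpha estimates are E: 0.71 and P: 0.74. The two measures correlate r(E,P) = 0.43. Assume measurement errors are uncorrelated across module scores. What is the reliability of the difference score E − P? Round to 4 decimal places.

0.5175

Var(E−P) = 1 + 1 − 2·0.43 = 2 − 0.86 = 1.14.
Because errors are independent across components, Cov(Tᵢ,Tⱼ) = Cov(Xᵢ,Xⱼ); the off-diagonal part of the true-score variance is the same as above.
True-score variance = [0.71 + 0.74] − 0.86 = 1.45 − 0.86 = 0.59.
Reliability = 0.59 / 1.14 = 0.5175.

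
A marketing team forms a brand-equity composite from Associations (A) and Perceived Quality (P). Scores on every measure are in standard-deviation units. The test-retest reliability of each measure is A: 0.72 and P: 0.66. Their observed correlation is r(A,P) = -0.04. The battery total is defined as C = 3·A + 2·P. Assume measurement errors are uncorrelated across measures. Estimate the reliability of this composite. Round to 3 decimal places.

Var(C) = 3² + 2² + 2·[6·(-0.04)] = 13 − 0.48 = 12.52.
With uncorrelated errors the cross-covariances are all true-score covariance, so they carry over unchanged; only the diagonal terms shrink to ρᵢσᵢ².
True-score variance = [3²·0.72 + 2²·0.66] − 0.48 = 9.12 − 0.48 = 8.64.
Reliability = 8.64 / 12.52 = 0.690.

0.690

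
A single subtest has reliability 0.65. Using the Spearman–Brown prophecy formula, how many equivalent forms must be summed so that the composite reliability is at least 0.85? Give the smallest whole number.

4

k ≥ ρ*(1−ρ₁)/(ρ₁(1−ρ*)) = 0.85·0.35 / (0.65·0.15) = 3.051.
Smallest integer k = 4.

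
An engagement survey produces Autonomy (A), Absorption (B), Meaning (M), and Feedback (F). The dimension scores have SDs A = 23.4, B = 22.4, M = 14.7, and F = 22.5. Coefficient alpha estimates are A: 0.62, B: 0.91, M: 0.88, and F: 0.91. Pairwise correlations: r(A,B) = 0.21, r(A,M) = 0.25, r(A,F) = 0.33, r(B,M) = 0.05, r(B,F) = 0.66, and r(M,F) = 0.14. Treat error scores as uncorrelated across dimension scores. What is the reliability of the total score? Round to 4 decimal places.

0.9017

Var(A+B+M+F) = 23.4² + 22.4² + 14.7² + 22.5² + 2·[23.4·22.4·0.21 + 23.4·14.7·0.25 + 23.4·22.5·0.33 + 22.4·14.7·0.05 + 22.4·22.5·0.66 + 14.7·22.5·0.14] = 1771.66 + 1530.45 = 3302.11.
Under uncorrelated errors the observed covariances equal the true-score covariances, so only the own-variance terms attenuate.
True-score variance = [23.4²·0.62 + 22.4²·0.91 + 14.7²·0.88 + 22.5²·0.91] + 1530.45 = 1446.94 + 1530.45 = 2977.38.
Reliability = 2977.38 / 3302.11 = 0.9017.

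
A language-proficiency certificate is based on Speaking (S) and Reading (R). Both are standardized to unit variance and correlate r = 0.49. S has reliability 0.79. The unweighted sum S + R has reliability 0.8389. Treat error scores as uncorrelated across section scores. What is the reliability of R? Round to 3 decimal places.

0.730

Var(S+R) = 2 + 2·0.49 = 2.980.
True-score variance = ρ_S + ρ_R + 2·0.49, so 0.8389 = (0.79 + ρ_R + 0.98) / 2.980.
ρ_R = 0.8389·2.980 − 0.79 − 0.98 = 0.730.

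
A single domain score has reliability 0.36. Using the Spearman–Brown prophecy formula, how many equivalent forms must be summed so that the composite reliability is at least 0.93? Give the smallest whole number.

24

k ≥ ρ*(1−ρ₁)/(ρ₁(1−ρ*)) = 0.93·0.64 / (0.36·0.07) = 23.619.
Smallest integer k = 24.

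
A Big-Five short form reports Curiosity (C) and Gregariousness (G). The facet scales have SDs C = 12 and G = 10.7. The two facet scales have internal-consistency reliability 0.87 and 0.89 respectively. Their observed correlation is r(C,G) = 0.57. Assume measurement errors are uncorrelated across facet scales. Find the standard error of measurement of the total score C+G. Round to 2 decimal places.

Var(total) = 258.49 + 146.376 = 404.866.
True-score variance = 227.176 + 146.376 = 373.552, so reliability = 0.9227.
Error variance = 404.866 − 373.552 = 31.3139; SEM = √31.3139 = 5.60.

5.60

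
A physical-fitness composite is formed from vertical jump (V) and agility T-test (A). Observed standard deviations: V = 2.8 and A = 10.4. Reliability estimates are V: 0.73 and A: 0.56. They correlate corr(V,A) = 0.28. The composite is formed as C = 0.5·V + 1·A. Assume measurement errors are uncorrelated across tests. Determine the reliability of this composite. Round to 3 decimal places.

Var(C) = 0.5²·2.8² + 10.4² + 2·[0.5·2.8·10.4·0.28] = 110.12 + 8.1536 = 118.274.
Under uncorrelated errors the observed covariances equal the true-score covariances, so only the own-variance terms attenuate.
True-score variance = [0.5²·2.8²·0.73 + 10.4²·0.56] + 8.1536 = 62.0004 + 8.1536 = 70.154.
Reliability = 70.154 / 118.274 = 0.593.

0.593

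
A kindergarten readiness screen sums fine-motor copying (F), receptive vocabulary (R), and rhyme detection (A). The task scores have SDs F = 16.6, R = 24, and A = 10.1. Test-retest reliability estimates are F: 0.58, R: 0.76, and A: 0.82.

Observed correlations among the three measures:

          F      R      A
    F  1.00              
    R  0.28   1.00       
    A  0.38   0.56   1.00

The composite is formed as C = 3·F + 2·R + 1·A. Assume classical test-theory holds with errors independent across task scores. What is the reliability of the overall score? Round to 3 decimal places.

Var(C) = 3²·16.6² + 2²·24² + 10.1² + 2·[6·16.6·24·0.28 + 3·16.6·10.1·0.38 + 2·24·10.1·0.56] = 4886.05 + 2263.86 = 7149.91.
With uncorrelated errors the cross-covariances are all true-score covariance, so they carry over unchanged; only the diagonal terms shrink to ρᵢσᵢ².
True-score variance = [3²·16.6²·0.58 + 2²·24²·0.76 + 10.1²·0.82] + 2263.86 = 3273.11 + 2263.86 = 5536.98.
Reliability = 5536.98 / 7149.91 = 0.774.

0.774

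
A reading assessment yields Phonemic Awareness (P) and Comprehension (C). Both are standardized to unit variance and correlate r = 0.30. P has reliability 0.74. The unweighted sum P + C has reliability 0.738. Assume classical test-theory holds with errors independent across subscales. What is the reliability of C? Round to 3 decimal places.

0.579

Var(P+C) = 2 + 2·0.30 = 2.600.
True-score variance = ρ_P + ρ_C + 2·0.30, so 0.738 = (0.74 + ρ_C + 0.60) / 2.600.
ρ_C = 0.738·2.600 − 0.74 − 0.60 = 0.579.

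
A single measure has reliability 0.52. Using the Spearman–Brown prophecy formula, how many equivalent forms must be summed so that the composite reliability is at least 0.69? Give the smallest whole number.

k ≥ ρ*(1−ρ₁)/(ρ₁(1−ρ*)) = 0.69·0.48 / (0.52·0.31) = 2.055.
Smallest integer k = 3.

3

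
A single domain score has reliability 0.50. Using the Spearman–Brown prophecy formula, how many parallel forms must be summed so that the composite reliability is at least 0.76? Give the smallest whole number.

4

k ≥ ρ*(1−ρ₁)/(ρ₁(1−ρ*)) = 0.76·0.50 / (0.50·0.24) = 3.167.
Smallest integer k = 4.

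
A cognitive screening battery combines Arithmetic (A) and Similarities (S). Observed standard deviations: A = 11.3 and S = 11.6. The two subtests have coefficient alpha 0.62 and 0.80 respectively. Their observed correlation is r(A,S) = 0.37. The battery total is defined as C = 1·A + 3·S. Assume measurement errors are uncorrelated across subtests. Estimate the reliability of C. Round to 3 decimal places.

Var(C) = 11.3² + 3²·11.6² + 2·[3·11.3·11.6·0.37] = 1338.73 + 290.998 = 1629.73.
With uncorrelated errors the cross-covariances are all true-score covariance, so they carry over unchanged; only the diagonal terms shrink to ρᵢσᵢ².
True-score variance = [11.3²·0.62 + 3²·11.6²·0.80] + 290.998 = 1048 + 290.998 = 1339.
Reliability = 1339 / 1629.73 = 0.822.

0.822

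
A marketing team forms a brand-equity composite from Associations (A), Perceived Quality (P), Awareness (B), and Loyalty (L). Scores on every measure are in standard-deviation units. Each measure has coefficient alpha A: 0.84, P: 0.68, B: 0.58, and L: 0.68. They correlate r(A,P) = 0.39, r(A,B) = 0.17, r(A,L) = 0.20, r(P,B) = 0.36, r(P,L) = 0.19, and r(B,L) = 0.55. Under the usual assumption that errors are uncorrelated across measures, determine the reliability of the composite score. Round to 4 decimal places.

0.8420

Var(A+P+B+L) = 4 + 2·[0.39 + 0.17 + 0.20 + 0.36 + 0.19 + 0.55] = 4 + 3.72 = 7.72.
With uncorrelated errors the cross-covariances are all true-score covariance, so they carry over unchanged; only the diagonal terms shrink to ρᵢσᵢ².
True-score variance = [0.84 + 0.68 + 0.58 + 0.68] + 3.72 = 2.78 + 3.72 = 6.5.
Reliability = 6.5 / 7.72 = 0.8420.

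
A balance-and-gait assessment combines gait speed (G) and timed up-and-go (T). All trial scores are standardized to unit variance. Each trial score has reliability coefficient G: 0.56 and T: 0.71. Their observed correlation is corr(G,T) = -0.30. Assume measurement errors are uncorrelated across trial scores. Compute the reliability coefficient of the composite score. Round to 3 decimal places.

0.479

Var(G+T) = 2 + 2·[(-0.30)] = 2 − 0.6 = 1.4.
With uncorrelated errors the cross-covariances are all true-score covariance, so they carry over unchanged; only the diagonal terms shrink to ρᵢσᵢ².
True-score variance = [0.56 + 0.71] − 0.6 = 1.27 − 0.6 = 0.67.
Reliability = 0.67 / 1.4 = 0.479.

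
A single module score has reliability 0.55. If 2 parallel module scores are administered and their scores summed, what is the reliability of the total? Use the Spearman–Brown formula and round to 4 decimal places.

0.7097

ρ_k = kρ / (1 + (k−1)ρ) = 2·0.55 / (1 + 1·0.55) = 1.100 / 1.550 = 0.7097.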